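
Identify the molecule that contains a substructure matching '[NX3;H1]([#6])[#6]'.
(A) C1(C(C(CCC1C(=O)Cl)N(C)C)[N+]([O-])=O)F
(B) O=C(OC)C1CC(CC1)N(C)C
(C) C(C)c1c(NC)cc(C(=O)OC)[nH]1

[NX3;H1]([#6])[#6] describes a trivalent nitrogen with one H, bonded to two carbons (a secondary amine).
(A) has a dimethylamino group (-N(CH3)2) but the nitrogen has H0, not H1.
(B) has a dimethylamino group (-N(CH3)2) but the nitrogen has H0, not H1.
(C) contains an N-methylamino group (-NHCH3), which satisfies every atom and bond constraint.
So the answer is (C).

C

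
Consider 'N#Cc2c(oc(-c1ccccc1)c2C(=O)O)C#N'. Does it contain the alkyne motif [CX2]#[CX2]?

No

The pattern [CX2]#[CX2] describes a carbon-carbon triple bond — an alkyne.
The closest candidate here is a nitrile (-C#N), but the triple bond is C#N, not C#C. No other fragment satisfies the full query, so there is no match.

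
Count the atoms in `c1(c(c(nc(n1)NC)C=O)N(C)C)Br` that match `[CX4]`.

3

The query [CX4] means: C with X4: aliphatic carbon with exactly 4 total connections (bonds + H).
Check the 14 heavy atoms by environment: 2× n (aromatic, X2) → no; 4× c (aromatic, X3) → no; 1× Br (X1) → no; 2× N (X3) → no; 3× C (X4) → match; 1× C (X3) → no; 1× O (X1) → no.
That gives 3 matching atoms.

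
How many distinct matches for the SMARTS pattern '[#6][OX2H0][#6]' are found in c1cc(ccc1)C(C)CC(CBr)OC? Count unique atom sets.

1

[#6][OX2H0][#6] is the SMARTS for an ether: an aliphatic oxygen bridging two carbons with no H on the oxygen.
Exactly one fragment in the molecule meets all constraints, giving 1 match.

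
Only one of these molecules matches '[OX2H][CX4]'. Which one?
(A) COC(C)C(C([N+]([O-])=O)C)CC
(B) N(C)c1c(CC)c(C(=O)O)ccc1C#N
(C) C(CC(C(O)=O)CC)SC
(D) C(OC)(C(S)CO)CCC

[OX2H][CX4] describes a hydroxyl oxygen bound to an sp3 (X4) carbon (an aliphatic alcohol).
(A) has a methoxy ether (-OCH3) but the oxygen has H0 (ether), not H1.
(B) has a carboxylic acid group (-C(=O)OH) but the -OH is on a CX3 carbonyl carbon, not a CX4 carbon.
(C) has a carboxylic acid group (-C(=O)OH) but the -OH is on a CX3 carbonyl carbon, not a CX4 carbon.
(D) contains a hydroxyl group (-OH), which satisfies every atom and bond constraint.
So the answer is (D).

D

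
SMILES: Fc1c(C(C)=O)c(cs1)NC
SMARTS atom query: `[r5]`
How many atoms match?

5

The query [r5] means: r5 matches atoms in a five-membered ring.
Check the 11 heavy atoms by environment: 1× s (aromatic, in 5-ring) → match; 4× c (aromatic, in 5-ring) → match; 1× F (acyclic) → no; 1× N (acyclic) → no; 3× C (acyclic) → no; 1× O (acyclic) → no.
Summing the matching environments: 1 + 4 = 5 matching atoms.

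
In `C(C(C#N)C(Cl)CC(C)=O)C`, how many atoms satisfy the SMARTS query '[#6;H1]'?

2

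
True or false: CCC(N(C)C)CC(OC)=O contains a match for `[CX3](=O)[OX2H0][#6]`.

True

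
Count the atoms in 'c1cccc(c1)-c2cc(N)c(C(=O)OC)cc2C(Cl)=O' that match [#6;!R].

3

The query [#6;!R] means: carbon not in any ring.
Check the 20 heavy atoms by environment: 12× c (aromatic, in 6-ring) → no; 1× N (acyclic) → no; 3× C (acyclic) → match; 3× O (acyclic) → no; 1× Cl (acyclic) → no.
That gives 3 matching atoms.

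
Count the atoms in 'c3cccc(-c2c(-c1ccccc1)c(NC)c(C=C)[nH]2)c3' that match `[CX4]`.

Check the 21 heavy atoms by environment: 1× n (aromatic, X3) → no; 16× c (aromatic, X3) → no; 1× N (X3) → no; 1× C (X4) → match; 2× C (X3) → no.
That gives 1 matching atom.

1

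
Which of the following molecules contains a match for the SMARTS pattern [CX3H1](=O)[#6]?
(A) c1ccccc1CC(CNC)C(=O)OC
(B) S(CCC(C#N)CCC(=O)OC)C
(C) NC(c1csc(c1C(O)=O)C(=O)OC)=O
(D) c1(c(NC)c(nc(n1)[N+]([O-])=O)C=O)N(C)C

[CX3H1](=O)[#6] describes an sp2 carbon with one H, double-bonded to O and single-bonded to carbon (an aldehyde).
(A) has a methyl-ester group (-C(=O)OCH3) but the carbonyl carbon has H0, not H1.
(B) has a methyl-ester group (-C(=O)OCH3) but the carbonyl carbon has H0, not H1.
(C) has a methyl-ester group (-C(=O)OCH3) but the carbonyl carbon has H0, not H1.
(D) contains an aldehyde (-CHO), which satisfies every atom and bond constraint.
So the answer is (D).

D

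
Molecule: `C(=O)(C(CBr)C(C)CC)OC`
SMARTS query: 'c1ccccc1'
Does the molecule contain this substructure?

No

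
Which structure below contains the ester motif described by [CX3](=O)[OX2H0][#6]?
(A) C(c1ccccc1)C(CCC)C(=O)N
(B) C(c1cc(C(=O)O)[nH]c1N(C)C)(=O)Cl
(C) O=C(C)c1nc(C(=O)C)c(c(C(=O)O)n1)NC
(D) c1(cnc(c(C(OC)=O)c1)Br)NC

D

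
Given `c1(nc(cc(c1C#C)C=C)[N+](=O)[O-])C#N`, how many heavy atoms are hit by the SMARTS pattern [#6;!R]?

The query [#6;!R] means: carbon not in any ring.
Check the 15 heavy atoms by environment: 1× n (aromatic, in 6-ring) → no; 5× c (aromatic, in 6-ring) → no; 5× C (acyclic) → match; 1× N (acyclic) → no; 1× N (charge +1, acyclic) → no; 1× O (charge -1, acyclic) → no; 1× O (acyclic) → no.
That gives 5 matching atoms.

5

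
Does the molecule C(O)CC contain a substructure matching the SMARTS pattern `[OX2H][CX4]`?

Yes

The pattern [OX2H][CX4] describes a hydroxyl oxygen bound to an sp3 (X4) carbon — an aliphatic alcohol.
The molecule carries a hydroxyl group (-OH), whose atoms satisfy every constraint of the query, so the pattern matches.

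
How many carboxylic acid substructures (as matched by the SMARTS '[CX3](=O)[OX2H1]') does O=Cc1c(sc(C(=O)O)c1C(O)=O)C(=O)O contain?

3

[CX3](=O)[OX2H1] is the SMARTS for a carboxylic acid: an sp2 carbon double-bonded to O and single-bonded to an -OH oxygen.
The molecule carries 3 separate instances of a carboxylic acid group (-C(=O)OH) meeting every constraint; each maps to a distinct set of atoms, giving 3 matches.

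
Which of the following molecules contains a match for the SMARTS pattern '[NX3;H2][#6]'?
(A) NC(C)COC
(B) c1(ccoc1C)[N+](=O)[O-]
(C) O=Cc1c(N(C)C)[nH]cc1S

[NX3;H2][#6] describes a trivalent nitrogen with two H attached to carbon (a primary amine).
(A) contains a primary amino group (-NH2), which satisfies every atom and bond constraint.
(B) has a nitro group (-[N+](=O)[O-]) but the nitrogen is [N+] with no H, not NX3H2.
(C) has a dimethylamino group (-N(CH3)2) but the nitrogen has H0, not H2.
So the answer is (A).

A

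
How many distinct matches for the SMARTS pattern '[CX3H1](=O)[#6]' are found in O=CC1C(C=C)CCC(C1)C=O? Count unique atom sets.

2

[CX3H1](=O)[#6] is the SMARTS for an aldehyde: an sp2 carbon with one H, double-bonded to O and single-bonded to carbon.
The molecule carries 2 separate instances of an aldehyde (-CHO) meeting every constraint; each maps to a distinct set of atoms, giving 2 matches.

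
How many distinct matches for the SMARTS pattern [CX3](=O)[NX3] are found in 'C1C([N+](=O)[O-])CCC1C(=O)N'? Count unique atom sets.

1

[CX3](=O)[NX3] is the SMARTS for an amide: a carbonyl carbon bonded to a trivalent nitrogen.
Exactly one fragment in the molecule meets all constraints, giving 1 match.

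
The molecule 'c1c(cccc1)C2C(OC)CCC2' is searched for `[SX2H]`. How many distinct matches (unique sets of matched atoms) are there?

[SX2H] is the SMARTS for a thiol: an aliphatic sulfur with two connections, one being H.
No fragment in the molecule satisfies every constraint, giving 0 matches.

0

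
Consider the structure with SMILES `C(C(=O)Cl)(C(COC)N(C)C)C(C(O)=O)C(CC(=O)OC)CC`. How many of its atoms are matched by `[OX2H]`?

The query [OX2H] means: aliphatic oxygen with two connections, one of which is H — an -OH oxygen.
Check the 23 heavy atoms by environment: 3× C (H2, X4) → no; 4× C (H1, X4) → no; 3× C (H0, X3) → no; 3× O (H0, X1) → no; 1× Cl (H0, X1) → no; 1× O (H1, X2) → match; 1× N (H0, X3) → no; 5× C (H3, X4) → no; 2× O (H0, X2) → no.
That gives 1 matching atom.

1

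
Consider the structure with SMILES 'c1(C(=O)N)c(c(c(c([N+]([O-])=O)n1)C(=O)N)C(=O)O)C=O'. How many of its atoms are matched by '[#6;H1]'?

1

The query [#6;H1] means: any carbon bearing exactly one hydrogen.
Check the 20 heavy atoms by environment: 1× n (aromatic, H0) → no; 5× c (aromatic, H0) → no; 3× C (H0) → no; 5× O (H0) → no; 2× N (H2) → no; 1× N (charge +1, H0) → no; 1× O (charge -1, H0) → no; 1× C (H1) → match; 1× O (H1) → no.
That gives 1 matching atom.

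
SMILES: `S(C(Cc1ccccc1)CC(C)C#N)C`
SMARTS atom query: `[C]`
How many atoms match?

7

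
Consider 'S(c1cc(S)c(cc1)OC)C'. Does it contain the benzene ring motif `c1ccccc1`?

Yes

The pattern c1ccccc1 describes six aromatic carbons in a ring — a benzene ring.
The required atom environment is present in the molecule, so the pattern matches.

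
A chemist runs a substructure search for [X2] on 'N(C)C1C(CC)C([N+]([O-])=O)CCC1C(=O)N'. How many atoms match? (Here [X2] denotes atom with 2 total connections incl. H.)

The query [X2] means: any atom with exactly two total connections (bonds + H).
Check the 16 heavy atoms by environment: 9× C (X4) → no; 1× N (charge +1, X3) → no; 1× O (charge -1, X1) → no; 2× O (X1) → no; 2× N (X3) → no; 1× C (X3) → no.
No environment satisfies the query, so 0 matching atoms.

0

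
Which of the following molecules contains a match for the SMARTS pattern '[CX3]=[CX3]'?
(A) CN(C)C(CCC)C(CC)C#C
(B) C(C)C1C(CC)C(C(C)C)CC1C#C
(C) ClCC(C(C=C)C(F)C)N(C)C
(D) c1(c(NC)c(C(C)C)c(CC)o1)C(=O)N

C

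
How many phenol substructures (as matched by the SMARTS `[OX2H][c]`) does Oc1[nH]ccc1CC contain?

1

[OX2H][c] is the SMARTS for a phenol: a hydroxyl oxygen attached to an aromatic carbon.
Exactly one fragment in the molecule meets all constraints, giving 1 match.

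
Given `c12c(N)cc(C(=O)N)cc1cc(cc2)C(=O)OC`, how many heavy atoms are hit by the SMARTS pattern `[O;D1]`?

The query [O;D1] means: aliphatic oxygen bonded to exactly one heavy atom.
Check the 18 heavy atoms by environment: 5× c (aromatic, D3) → no; 5× c (aromatic, D2) → no; 2× C (D3) → no; 2× O (D1) → match; 2× N (D1) → no; 1× O (D2) → no; 1× C (D1) → no.
That gives 2 matching atoms.

2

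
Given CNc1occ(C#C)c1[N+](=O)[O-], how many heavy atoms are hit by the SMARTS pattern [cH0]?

The query [cH0] means: aromatic carbon with no attached hydrogen (substituted or ring-fusion).
Check the 12 heavy atoms by environment: 1× o (aromatic, H0) → no; 3× c (aromatic, H0) → match; 1× c (aromatic, H1) → no; 1× C (H0) → no; 1× C (H1) → no; 1× N (charge +1, H0) → no; 1× O (charge -1, H0) → no; 1× O (H0) → no; 1× N (H1) → no; 1× C (H3) → no.
That gives 3 matching atoms.

3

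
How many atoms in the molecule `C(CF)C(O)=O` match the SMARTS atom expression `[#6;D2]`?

2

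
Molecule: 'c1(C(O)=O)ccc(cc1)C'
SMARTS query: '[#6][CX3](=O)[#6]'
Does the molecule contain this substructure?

The pattern [#6][CX3](=O)[#6] describes a carbonyl carbon (no H) flanked by two carbons — a ketone.
The closest candidate here is a carboxylic acid group (-C(=O)OH), but one neighbour of the carbonyl carbon is O, not C. No other fragment satisfies the full query, so there is no match.

No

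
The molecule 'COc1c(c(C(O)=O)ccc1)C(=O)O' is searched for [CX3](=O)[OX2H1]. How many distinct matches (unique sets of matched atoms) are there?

[CX3](=O)[OX2H1] is the SMARTS for a carboxylic acid: an sp2 carbon double-bonded to O and single-bonded to an -OH oxygen.
The molecule carries 2 separate instances of a carboxylic acid group (-C(=O)OH) meeting every constraint; each maps to a distinct set of atoms, giving 2 matches.

2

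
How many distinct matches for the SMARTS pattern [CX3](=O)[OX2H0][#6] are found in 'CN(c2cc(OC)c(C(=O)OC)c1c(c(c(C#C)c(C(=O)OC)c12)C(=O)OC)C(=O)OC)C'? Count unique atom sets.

4

[CX3](=O)[OX2H0][#6] is the SMARTS for an ester: a carbonyl carbon bonded to an oxygen that is itself bonded to carbon (no H on that O).
The molecule carries 4 separate instances of a methyl-ester group (-C(=O)OCH3) meeting every constraint; each maps to a distinct set of atoms, giving 4 matches.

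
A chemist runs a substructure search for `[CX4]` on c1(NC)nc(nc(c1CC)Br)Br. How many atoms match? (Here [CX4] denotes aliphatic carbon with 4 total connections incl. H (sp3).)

3

The query [CX4] means: C with X4: aliphatic carbon with exactly 4 total connections (bonds + H).
Check the 12 heavy atoms by environment: 2× n (aromatic, X2) → no; 4× c (aromatic, X3) → no; 2× Br (X1) → no; 1× N (X3) → no; 3× C (X4) → match.
That gives 3 matching atoms.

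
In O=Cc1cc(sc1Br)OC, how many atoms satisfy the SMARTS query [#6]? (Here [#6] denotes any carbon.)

The query [#6] means: #6 matches any atom with atomic number 6 (carbon, aromatic or aliphatic).
Check the 10 heavy atoms by environment: 1× s (aromatic) → no; 4× c (aromatic) → match; 2× O → no; 2× C → match; 1× Br → no.
Summing the matching environments: 4 + 2 = 6 matching atoms.

6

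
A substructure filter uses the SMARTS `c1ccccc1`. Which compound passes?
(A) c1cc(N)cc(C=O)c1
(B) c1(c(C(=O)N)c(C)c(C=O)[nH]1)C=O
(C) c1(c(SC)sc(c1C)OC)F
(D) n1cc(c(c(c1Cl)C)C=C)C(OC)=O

A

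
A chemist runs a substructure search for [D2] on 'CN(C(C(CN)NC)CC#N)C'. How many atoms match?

4

The query [D2] means: atom with exactly two heavy-atom neighbours.
Check the 12 heavy atoms by environment: 3× C (D2) → match; 2× C (D3) → no; 2× N (D1) → no; 1× N (D2) → match; 3× C (D1) → no; 1× N (D3) → no.
Summing the matching environments: 3 + 1 = 4 matching atoms.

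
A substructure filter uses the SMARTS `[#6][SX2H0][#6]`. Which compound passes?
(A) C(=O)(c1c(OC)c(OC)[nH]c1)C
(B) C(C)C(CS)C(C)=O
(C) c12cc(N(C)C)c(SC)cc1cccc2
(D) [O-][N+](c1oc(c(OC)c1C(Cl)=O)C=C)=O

C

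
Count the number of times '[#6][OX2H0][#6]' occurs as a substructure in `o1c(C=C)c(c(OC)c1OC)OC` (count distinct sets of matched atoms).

3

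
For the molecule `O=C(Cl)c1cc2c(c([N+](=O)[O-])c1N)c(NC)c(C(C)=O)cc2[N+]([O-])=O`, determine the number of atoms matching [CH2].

The query [CH2] means: aliphatic carbon with exactly two hydrogens.
Check the 25 heavy atoms by environment: 8× c (aromatic, H0) → no; 2× c (aromatic, H1) → no; 2× N (charge +1, H0) → no; 2× O (charge -1, H0) → no; 4× O (H0) → no; 1× N (H2) → no; 2× C (H0) → no; 2× C (H3) → no; 1× Cl (H0) → no; 1× N (H1) → no.
No environment satisfies the query, so 0 matching atoms.

0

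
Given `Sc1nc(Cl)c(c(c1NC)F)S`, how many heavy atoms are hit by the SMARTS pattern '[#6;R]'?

The query [#6;R] means: carbon that is part of a ring.
Check the 12 heavy atoms by environment: 1× n (aromatic, in 6-ring) → no; 5× c (aromatic, in 6-ring) → match; 2× S (acyclic) → no; 1× N (acyclic) → no; 1× C (acyclic) → no; 1× F (acyclic) → no; 1× Cl (acyclic) → no.
That gives 5 matching atoms.

5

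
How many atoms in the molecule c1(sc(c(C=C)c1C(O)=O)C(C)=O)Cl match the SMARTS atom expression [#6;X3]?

8

The query [#6;X3] means: any carbon (aromatic or not) with three total connections.
Check the 14 heavy atoms by environment: 1× s (aromatic, X2) → no; 4× c (aromatic, X3) → match; 4× C (X3) → match; 2× O (X1) → no; 1× C (X4) → no; 1× Cl (X1) → no; 1× O (X2) → no.
Summing the matching environments: 4 + 4 = 8 matching atoms.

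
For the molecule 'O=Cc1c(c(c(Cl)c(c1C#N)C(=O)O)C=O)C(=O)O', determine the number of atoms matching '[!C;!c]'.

The query [!C;!c] means: neither aliphatic nor aromatic carbon — same as [!#6].
Check the 19 heavy atoms by environment: 6× c (aromatic) → no; 1× Cl → match; 5× C → no; 6× O → match; 1× N → match.
Summing the matching environments: 1 + 6 + 1 = 8 matching atoms.

8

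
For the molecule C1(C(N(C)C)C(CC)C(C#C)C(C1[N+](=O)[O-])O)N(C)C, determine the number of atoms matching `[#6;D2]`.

The query [#6;D2] means: any carbon bonded to exactly two heavy atoms.
Check the 20 heavy atoms by environment: 6× C (D3) → no; 2× N (D3) → no; 6× C (D1) → no; 2× O (D1) → no; 2× C (D2) → match; 1× N (charge +1, D3) → no; 1× O (charge -1, D1) → no.
That gives 2 matching atoms.

2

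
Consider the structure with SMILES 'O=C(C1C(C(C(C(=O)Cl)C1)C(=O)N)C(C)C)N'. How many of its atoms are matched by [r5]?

The query [r5] means: r5 matches atoms in a five-membered ring.
Check the 17 heavy atoms by environment: 5× C (in 5-ring) → match; 6× C (acyclic) → no; 3× O (acyclic) → no; 1× Cl (acyclic) → no; 2× N (acyclic) → no.
That gives 5 matching atoms.

5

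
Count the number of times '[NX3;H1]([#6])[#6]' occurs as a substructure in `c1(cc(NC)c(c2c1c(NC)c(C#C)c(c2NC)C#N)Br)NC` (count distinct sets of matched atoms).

4

[NX3;H1]([#6])[#6] is the SMARTS for a secondary amine: a trivalent nitrogen with one H, bonded to two carbons.
The molecule carries 4 separate instances of an N-methylamino group (-NHCH3) meeting every constraint; each maps to a distinct set of atoms, giving 4 matches.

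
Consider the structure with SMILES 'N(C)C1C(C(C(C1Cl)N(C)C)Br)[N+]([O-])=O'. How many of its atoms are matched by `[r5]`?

The query [r5] means: r5 matches atoms in a five-membered ring.
Check the 15 heavy atoms by environment: 5× C (in 5-ring) → match; 1× N (charge +1, acyclic) → no; 1× O (charge -1, acyclic) → no; 1× O (acyclic) → no; 2× N (acyclic) → no; 3× C (acyclic) → no; 1× Br (acyclic) → no; 1× Cl (acyclic) → no.
That gives 5 matching atoms.

5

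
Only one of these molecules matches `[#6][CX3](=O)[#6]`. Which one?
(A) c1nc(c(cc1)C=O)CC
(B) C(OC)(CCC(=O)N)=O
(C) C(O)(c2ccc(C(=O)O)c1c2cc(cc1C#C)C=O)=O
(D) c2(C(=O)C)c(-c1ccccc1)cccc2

D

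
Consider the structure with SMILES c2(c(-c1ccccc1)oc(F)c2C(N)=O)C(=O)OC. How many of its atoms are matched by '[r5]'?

The query [r5] means: r5 matches atoms in a five-membered ring.
Check the 19 heavy atoms by environment: 1× o (aromatic, in 5-ring) → match; 4× c (aromatic, in 5-ring) → match; 3× C (acyclic) → no; 3× O (acyclic) → no; 1× N (acyclic) → no; 6× c (aromatic, in 6-ring) → no; 1× F (acyclic) → no.
Summing the matching environments: 1 + 4 = 5 matching atoms.

5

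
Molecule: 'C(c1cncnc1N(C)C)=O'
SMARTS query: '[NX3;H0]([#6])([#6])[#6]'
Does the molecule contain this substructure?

Yes

The pattern [NX3;H0]([#6])([#6])[#6] describes a trivalent nitrogen with no H, bonded to three carbons — a tertiary amine.
The molecule carries a dimethylamino group (-N(CH3)2), whose atoms satisfy every constraint of the query, so the pattern matches.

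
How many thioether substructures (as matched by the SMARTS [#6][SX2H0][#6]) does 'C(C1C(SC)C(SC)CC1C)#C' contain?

[#6][SX2H0][#6] is the SMARTS for a thioether: an aliphatic sulfur bridging two carbons with no H on the sulfur.
The molecule carries 2 separate instances of a methylthio ether (-SCH3) meeting every constraint; each maps to a distinct set of atoms, giving 2 matches.

2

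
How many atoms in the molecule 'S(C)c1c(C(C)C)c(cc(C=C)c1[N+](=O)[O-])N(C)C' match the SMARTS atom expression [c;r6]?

6

The query [c;r6] means: aromatic carbon that belongs to a six-membered ring.
Check the 19 heavy atoms by environment: 6× c (aromatic, in 6-ring) → match; 8× C (acyclic) → no; 1× S (acyclic) → no; 1× N (acyclic) → no; 1× N (charge +1, acyclic) → no; 1× O (charge -1, acyclic) → no; 1× O (acyclic) → no.
That gives 6 matching atoms.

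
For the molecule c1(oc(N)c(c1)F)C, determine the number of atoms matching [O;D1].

0

The query [O;D1] means: aliphatic oxygen bonded to exactly one heavy atom.
Check the 8 heavy atoms by environment: 1× o (aromatic, D2) → no; 3× c (aromatic, D3) → no; 1× c (aromatic, D2) → no; 1× F (D1) → no; 1× N (D1) → no; 1× C (D1) → no.
No environment satisfies the query, so 0 matching atoms.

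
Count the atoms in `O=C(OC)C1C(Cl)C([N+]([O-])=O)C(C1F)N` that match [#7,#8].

6

The query [#7,#8] means: nitrogen or oxygen (comma = OR).
Check the 15 heavy atoms by environment: 7× C → no; 1× N (charge +1) → match; 1× O (charge -1) → match; 3× O → match; 1× F → no; 1× Cl → no; 1× N → match.
Summing the matching environments: 1 + 1 + 3 + 1 = 6 matching atoms.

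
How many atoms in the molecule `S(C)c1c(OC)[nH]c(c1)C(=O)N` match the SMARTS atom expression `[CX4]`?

The query [CX4] means: C with X4: aliphatic carbon with exactly 4 total connections (bonds + H).
Check the 12 heavy atoms by environment: 1× n (aromatic, X3) → no; 4× c (aromatic, X3) → no; 1× C (X3) → no; 1× O (X1) → no; 1× N (X3) → no; 1× S (X2) → no; 2× C (X4) → match; 1× O (X2) → no.
That gives 2 matching atoms.

2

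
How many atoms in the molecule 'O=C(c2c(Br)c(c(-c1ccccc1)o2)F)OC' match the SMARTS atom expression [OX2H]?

0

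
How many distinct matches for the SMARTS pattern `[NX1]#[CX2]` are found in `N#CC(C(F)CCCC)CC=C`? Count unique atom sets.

1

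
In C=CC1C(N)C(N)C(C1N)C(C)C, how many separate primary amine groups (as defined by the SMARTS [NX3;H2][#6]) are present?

[NX3;H2][#6] is the SMARTS for a primary amine: a trivalent nitrogen with two H attached to carbon.
The molecule carries 3 separate instances of a primary amino group (-NH2) meeting every constraint; each maps to a distinct set of atoms, giving 3 matches.

3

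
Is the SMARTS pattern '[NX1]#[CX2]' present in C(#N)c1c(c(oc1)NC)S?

Yes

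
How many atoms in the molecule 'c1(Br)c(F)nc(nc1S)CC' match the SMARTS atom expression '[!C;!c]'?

5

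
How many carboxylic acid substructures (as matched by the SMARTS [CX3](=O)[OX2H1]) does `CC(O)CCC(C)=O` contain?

0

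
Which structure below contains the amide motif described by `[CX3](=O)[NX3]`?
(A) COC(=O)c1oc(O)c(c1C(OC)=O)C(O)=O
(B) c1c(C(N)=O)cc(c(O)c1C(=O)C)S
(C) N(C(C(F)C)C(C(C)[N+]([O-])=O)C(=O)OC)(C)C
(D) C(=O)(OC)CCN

B

[CX3](=O)[NX3] describes a carbonyl carbon bonded to a trivalent nitrogen (an amide).
(A) has a methyl-ester group (-C(=O)OCH3) but the carbonyl is bonded to O, not to an NX3 nitrogen.
(B) contains a primary amide (-C(=O)NH2), which satisfies every atom and bond constraint.
(C) has a methyl-ester group (-C(=O)OCH3) but the carbonyl is bonded to O, not to an NX3 nitrogen.
(D) has a primary amino group (-NH2) but the -NH2 is not attached to a carbonyl carbon.
So the answer is (B).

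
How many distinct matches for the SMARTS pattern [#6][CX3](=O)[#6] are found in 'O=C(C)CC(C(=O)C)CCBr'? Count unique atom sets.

[#6][CX3](=O)[#6] is the SMARTS for a ketone: a carbonyl carbon (no H) flanked by two carbons.
The molecule carries 2 separate instances of an acetyl/ketone group (-C(=O)CH3) meeting every constraint; each maps to a distinct set of atoms, giving 2 matches.

2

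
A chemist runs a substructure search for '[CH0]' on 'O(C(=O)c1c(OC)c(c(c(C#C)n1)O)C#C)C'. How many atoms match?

Check the 17 heavy atoms by environment: 1× n (aromatic, H0) → no; 5× c (aromatic, H0) → no; 3× C (H0) → match; 2× C (H1) → no; 3× O (H0) → no; 2× C (H3) → no; 1× O (H1) → no.
That gives 3 matching atoms.

3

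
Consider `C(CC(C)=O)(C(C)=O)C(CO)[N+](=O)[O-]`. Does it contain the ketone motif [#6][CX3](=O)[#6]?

Yes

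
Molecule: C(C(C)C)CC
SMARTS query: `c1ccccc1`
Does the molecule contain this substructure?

The pattern c1ccccc1 describes six aromatic carbons in a ring — a benzene ring.
The closest candidate here is a methyl group (-CH3), but no six-membered all-carbon aromatic ring is present. No other fragment satisfies the full query, so there is no match.

No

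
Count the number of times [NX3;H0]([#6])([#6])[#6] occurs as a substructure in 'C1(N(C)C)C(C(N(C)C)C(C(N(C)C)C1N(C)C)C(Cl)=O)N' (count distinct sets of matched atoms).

4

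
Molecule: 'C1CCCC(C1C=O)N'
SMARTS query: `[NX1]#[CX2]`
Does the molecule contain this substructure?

The pattern [NX1]#[CX2] describes a nitrogen triple-bonded to a two-connected carbon — a nitrile.
The closest candidate here is a primary amino group (-NH2), but the nitrogen is NX3 (three connections), not NX1 triple-bonded. No other fragment satisfies the full query, so there is no match.

No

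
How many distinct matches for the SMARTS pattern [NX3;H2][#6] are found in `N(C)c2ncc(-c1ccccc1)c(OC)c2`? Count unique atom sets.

[NX3;H2][#6] is the SMARTS for a primary amine: a trivalent nitrogen with two H attached to carbon.
The molecule has an N-methylamino group (-NHCH3), but the nitrogen bears two carbons and only one H (H1), not H2; nothing else fits, so there are 0 matches.

0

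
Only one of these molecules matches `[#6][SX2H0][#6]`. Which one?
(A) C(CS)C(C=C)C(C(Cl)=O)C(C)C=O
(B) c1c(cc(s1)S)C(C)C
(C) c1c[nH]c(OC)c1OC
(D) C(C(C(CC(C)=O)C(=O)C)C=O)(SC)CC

D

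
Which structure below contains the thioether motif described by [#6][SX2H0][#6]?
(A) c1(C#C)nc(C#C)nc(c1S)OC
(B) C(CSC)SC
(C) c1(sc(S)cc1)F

[#6][SX2H0][#6] describes an aliphatic sulfur bridging two carbons with no H on the sulfur (a thioether).
(A) has a methoxy ether (-OCH3) but the bridging atom is O, not S.
(B) contains a methylthio ether (-SCH3), which satisfies every atom and bond constraint.
(C) has a thiol (-SH) but the sulfur has H1, not H0 bridging two carbons.
So the answer is (B).

B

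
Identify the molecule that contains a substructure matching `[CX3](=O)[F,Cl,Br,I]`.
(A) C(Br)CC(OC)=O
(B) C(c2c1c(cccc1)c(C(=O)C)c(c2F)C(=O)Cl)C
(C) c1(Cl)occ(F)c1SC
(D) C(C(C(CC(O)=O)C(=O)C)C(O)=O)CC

[CX3](=O)[F,Cl,Br,I] describes a carbonyl carbon bonded to a halogen (an acyl halide).
(A) has a methyl-ester group (-C(=O)OCH3) but the carbonyl is bonded to -O-C, not to a halogen.
(B) contains an acyl chloride (-C(=O)Cl), which satisfies every atom and bond constraint.
(C) has a chloro substituent but the Cl is not on a carbonyl carbon.
(D) has a carboxylic acid group (-C(=O)OH) but the carbonyl is bonded to -OH, not to a halogen.
So the answer is (B).

B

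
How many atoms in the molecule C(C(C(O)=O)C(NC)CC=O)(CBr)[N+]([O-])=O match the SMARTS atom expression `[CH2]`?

2

The query [CH2] means: aliphatic carbon with exactly two hydrogens.
Check the 16 heavy atoms by environment: 2× C (H2) → match; 4× C (H1) → no; 3× O (H0) → no; 1× Br (H0) → no; 1× N (H1) → no; 1× C (H3) → no; 1× N (charge +1, H0) → no; 1× O (charge -1, H0) → no; 1× C (H0) → no; 1× O (H1) → no.
That gives 2 matching atoms.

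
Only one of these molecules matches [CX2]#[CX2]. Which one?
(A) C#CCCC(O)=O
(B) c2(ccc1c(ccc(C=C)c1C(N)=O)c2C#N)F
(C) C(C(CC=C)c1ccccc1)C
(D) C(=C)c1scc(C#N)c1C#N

A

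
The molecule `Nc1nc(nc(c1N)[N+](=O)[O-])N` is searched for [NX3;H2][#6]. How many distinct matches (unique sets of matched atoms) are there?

3

[NX3;H2][#6] is the SMARTS for a primary amine: a trivalent nitrogen with two H attached to carbon.
The molecule carries 3 separate instances of a primary amino group (-NH2) meeting every constraint; each maps to a distinct set of atoms, giving 3 matches.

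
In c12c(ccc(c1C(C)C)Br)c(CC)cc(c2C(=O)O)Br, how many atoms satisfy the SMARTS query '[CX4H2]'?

The query [CX4H2] means: sp3 carbon (X4) with exactly two hydrogens.
Check the 20 heavy atoms by environment: 7× c (aromatic, H0, X3) → no; 3× c (aromatic, H1, X3) → no; 1× C (H1, X4) → no; 3× C (H3, X4) → no; 2× Br (H0, X1) → no; 1× C (H0, X3) → no; 1× O (H0, X1) → no; 1× O (H1, X2) → no; 1× C (H2, X4) → match.
That gives 1 matching atom.

1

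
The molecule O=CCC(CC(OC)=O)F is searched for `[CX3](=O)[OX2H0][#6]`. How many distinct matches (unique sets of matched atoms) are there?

[CX3](=O)[OX2H0][#6] is the SMARTS for an ester: a carbonyl carbon bonded to an oxygen that is itself bonded to carbon (no H on that O).
Exactly one fragment in the molecule meets all constraints, giving 1 match.

1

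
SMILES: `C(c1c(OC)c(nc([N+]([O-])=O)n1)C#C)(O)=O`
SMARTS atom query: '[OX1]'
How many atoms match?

The query [OX1] means: aliphatic oxygen with one total connection — typically a carbonyl =O or an oxide.
Check the 16 heavy atoms by environment: 2× n (aromatic, X2) → no; 4× c (aromatic, X3) → no; 2× O (X2) → no; 1× C (X4) → no; 1× C (X3) → no; 2× O (X1) → match; 2× C (X2) → no; 1× N (charge +1, X3) → no; 1× O (charge -1, X1) → match.
Summing the matching environments: 2 + 1 = 3 matching atoms.

3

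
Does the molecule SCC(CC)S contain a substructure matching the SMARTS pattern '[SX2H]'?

Yes

The pattern [SX2H] describes an aliphatic sulfur with two connections, one being H — a thiol.
The molecule carries a thiol (-SH), whose atoms satisfy every constraint of the query, so the pattern matches.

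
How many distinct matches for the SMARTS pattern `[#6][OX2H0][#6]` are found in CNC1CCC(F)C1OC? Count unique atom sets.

1

[#6][OX2H0][#6] is the SMARTS for an ether: an aliphatic oxygen bridging two carbons with no H on the oxygen.
Exactly one fragment in the molecule meets all constraints, giving 1 match.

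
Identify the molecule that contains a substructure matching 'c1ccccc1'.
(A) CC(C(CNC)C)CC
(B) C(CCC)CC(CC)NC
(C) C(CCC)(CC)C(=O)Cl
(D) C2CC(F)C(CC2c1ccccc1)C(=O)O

c1ccccc1 describes six aromatic carbons in a ring (a benzene ring).
(A) has a methyl group (-CH3) but no six-membered all-carbon aromatic ring is present.
(B) has a methyl group (-CH3) but no six-membered all-carbon aromatic ring is present.
(C) has a methyl group (-CH3) but no six-membered all-carbon aromatic ring is present.
(D) contains a phenyl ring, which satisfies every atom and bond constraint.
So the answer is (D).

D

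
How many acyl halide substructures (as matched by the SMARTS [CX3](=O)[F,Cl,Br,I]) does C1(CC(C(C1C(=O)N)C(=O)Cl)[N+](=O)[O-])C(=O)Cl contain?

[CX3](=O)[F,Cl,Br,I] is the SMARTS for an acyl halide: a carbonyl carbon bonded to a halogen.
The molecule carries 2 separate instances of an acyl chloride (-C(=O)Cl) meeting every constraint; each maps to a distinct set of atoms, giving 2 matches.

2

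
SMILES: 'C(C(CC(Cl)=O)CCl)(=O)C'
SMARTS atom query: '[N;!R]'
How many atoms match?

0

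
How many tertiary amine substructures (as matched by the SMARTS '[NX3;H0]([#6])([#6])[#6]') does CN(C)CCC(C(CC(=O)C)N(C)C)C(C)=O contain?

[NX3;H0]([#6])([#6])[#6] is the SMARTS for a tertiary amine: a trivalent nitrogen with no H, bonded to three carbons.
The molecule carries 2 separate instances of a dimethylamino group (-N(CH3)2) meeting every constraint; each maps to a distinct set of atoms, giving 2 matches.

2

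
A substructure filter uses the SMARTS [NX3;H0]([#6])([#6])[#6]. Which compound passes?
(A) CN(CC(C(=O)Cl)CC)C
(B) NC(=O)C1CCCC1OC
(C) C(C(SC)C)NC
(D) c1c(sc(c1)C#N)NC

A

[NX3;H0]([#6])([#6])[#6] describes a trivalent nitrogen with no H, bonded to three carbons (a tertiary amine).
(A) contains a dimethylamino group (-N(CH3)2), which satisfies every atom and bond constraint.
(B) has a primary amide (-C(=O)NH2) but the amide nitrogen has H2 and only one carbon neighbour.
(C) has an N-methylamino group (-NHCH3) but the nitrogen still has one H (H1), not H0.
(D) has an N-methylamino group (-NHCH3) but the nitrogen still has one H (H1), not H0.
So the answer is (A).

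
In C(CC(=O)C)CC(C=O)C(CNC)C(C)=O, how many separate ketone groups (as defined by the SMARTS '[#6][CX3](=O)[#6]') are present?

2

[#6][CX3](=O)[#6] is the SMARTS for a ketone: a carbonyl carbon (no H) flanked by two carbons.
The molecule carries 2 separate instances of an acetyl/ketone group (-C(=O)CH3) meeting every constraint; each maps to a distinct set of atoms, giving 2 matches.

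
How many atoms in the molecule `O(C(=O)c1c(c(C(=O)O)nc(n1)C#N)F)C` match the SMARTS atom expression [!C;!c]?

The query [!C;!c] means: neither aliphatic nor aromatic carbon — same as [!#6].
Check the 16 heavy atoms by environment: 2× n (aromatic) → match; 4× c (aromatic) → no; 1× F → match; 4× C → no; 4× O → match; 1× N → match.
Summing the matching environments: 2 + 1 + 4 + 1 = 8 matching atoms.

8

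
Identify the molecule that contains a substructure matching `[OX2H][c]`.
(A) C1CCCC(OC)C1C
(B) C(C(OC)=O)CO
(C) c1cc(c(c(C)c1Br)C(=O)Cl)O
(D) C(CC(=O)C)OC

C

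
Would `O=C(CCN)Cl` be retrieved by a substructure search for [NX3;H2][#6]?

The pattern [NX3;H2][#6] describes a trivalent nitrogen with two H attached to carbon — a primary amine.
The molecule carries a primary amino group (-NH2), whose atoms satisfy every constraint of the query, so the pattern matches.

Yes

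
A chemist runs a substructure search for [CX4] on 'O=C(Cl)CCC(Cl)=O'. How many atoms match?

2

Check the 8 heavy atoms by environment: 2× C (X4) → match; 2× C (X3) → no; 2× O (X1) → no; 2× Cl (X1) → no.
That gives 2 matching atoms.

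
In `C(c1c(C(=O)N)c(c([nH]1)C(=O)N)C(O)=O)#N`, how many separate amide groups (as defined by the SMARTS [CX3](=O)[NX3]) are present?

2

[CX3](=O)[NX3] is the SMARTS for an amide: a carbonyl carbon bonded to a trivalent nitrogen.
The molecule carries 2 separate instances of a primary amide (-C(=O)NH2) meeting every constraint; each maps to a distinct set of atoms, giving 2 matches.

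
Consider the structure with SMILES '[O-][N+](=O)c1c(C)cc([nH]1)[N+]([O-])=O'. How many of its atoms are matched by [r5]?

5

The query [r5] means: r5 matches atoms in a five-membered ring.
Check the 12 heavy atoms by environment: 1× n (aromatic, in 5-ring) → match; 4× c (aromatic, in 5-ring) → match; 2× N (charge +1, acyclic) → no; 2× O (charge -1, acyclic) → no; 2× O (acyclic) → no; 1× C (acyclic) → no.
Summing the matching environments: 1 + 4 = 5 matching atoms.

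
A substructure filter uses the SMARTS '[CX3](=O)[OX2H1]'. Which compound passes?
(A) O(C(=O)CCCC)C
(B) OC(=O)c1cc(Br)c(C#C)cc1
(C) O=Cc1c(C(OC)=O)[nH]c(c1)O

B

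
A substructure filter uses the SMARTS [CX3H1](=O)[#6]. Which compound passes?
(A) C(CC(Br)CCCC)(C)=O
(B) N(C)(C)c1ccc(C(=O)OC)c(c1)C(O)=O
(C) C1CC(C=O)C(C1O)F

[CX3H1](=O)[#6] describes an sp2 carbon with one H, double-bonded to O and single-bonded to carbon (an aldehyde).
(A) has an acetyl/ketone group (-C(=O)CH3) but the carbonyl carbon has H0 (two carbon neighbours), not H1.
(B) has a methyl-ester group (-C(=O)OCH3) but the carbonyl carbon has H0, not H1.
(C) contains an aldehyde (-CHO), which satisfies every atom and bond constraint.
So the answer is (C).

C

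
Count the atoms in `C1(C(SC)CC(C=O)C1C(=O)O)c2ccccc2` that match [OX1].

2

The query [OX1] means: aliphatic oxygen with one total connection — typically a carbonyl =O or an oxide.
Check the 18 heavy atoms by environment: 6× C (X4) → no; 6× c (aromatic, X3) → no; 1× S (X2) → no; 2× C (X3) → no; 2× O (X1) → match; 1× O (X2) → no.
That gives 2 matching atoms.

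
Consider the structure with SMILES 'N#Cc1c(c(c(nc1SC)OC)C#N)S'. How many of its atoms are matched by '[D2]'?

5

The query [D2] means: atom with exactly two heavy-atom neighbours.
Check the 15 heavy atoms by environment: 1× n (aromatic, D2) → match; 5× c (aromatic, D3) → no; 1× O (D2) → match; 2× C (D1) → no; 1× S (D1) → no; 1× S (D2) → match; 2× C (D2) → match; 2× N (D1) → no.
Summing the matching environments: 1 + 1 + 1 + 2 = 5 matching atoms.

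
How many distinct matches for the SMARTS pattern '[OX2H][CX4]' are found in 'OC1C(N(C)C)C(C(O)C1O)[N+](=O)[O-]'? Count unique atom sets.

3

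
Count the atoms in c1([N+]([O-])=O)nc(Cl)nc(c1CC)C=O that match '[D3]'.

Check the 14 heavy atoms by environment: 2× n (aromatic, D2) → no; 4× c (aromatic, D3) → match; 1× N (charge +1, D3) → match; 1× O (charge -1, D1) → no; 2× O (D1) → no; 2× C (D2) → no; 1× C (D1) → no; 1× Cl (D1) → no.
Summing the matching environments: 4 + 1 = 5 matching atoms.

5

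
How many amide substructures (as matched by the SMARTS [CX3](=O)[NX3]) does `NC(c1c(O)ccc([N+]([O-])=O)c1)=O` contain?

1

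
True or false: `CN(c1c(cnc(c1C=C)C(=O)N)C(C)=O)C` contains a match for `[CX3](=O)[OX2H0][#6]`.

The pattern [CX3](=O)[OX2H0][#6] describes a carbonyl carbon bonded to an oxygen that is itself bonded to carbon (no H on that O) — an ester.
The closest candidate here is a primary amide (-C(=O)NH2), but the carbonyl is bonded to N, not to an O-C linkage. No other fragment satisfies the full query, so there is no match.

False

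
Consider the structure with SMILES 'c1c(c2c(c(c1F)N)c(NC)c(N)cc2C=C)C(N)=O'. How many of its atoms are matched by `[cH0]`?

8

The query [cH0] means: aromatic carbon with no attached hydrogen (substituted or ring-fusion).
Check the 20 heavy atoms by environment: 8× c (aromatic, H0) → match; 2× c (aromatic, H1) → no; 3× N (H2) → no; 1× C (H0) → no; 1× O (H0) → no; 1× C (H1) → no; 1× C (H2) → no; 1× N (H1) → no; 1× C (H3) → no; 1× F (H0) → no.
That gives 8 matching atoms.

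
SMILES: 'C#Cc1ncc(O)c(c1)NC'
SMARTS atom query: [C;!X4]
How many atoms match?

2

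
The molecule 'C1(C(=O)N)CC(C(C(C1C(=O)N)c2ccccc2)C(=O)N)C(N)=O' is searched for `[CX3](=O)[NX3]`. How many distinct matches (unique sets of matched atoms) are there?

[CX3](=O)[NX3] is the SMARTS for an amide: a carbonyl carbon bonded to a trivalent nitrogen.
The molecule carries 4 separate instances of a primary amide (-C(=O)NH2) meeting every constraint; each maps to a distinct set of atoms, giving 4 matches.

4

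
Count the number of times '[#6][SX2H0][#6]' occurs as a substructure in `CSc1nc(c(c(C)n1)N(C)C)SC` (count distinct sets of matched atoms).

[#6][SX2H0][#6] is the SMARTS for a thioether: an aliphatic sulfur bridging two carbons with no H on the sulfur.
The molecule carries 2 separate instances of a methylthio ether (-SCH3) meeting every constraint; each maps to a distinct set of atoms, giving 2 matches.

2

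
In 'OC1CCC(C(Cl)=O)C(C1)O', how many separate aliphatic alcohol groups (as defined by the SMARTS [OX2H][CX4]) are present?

2

[OX2H][CX4] is the SMARTS for an aliphatic alcohol: a hydroxyl oxygen bound to an sp3 (X4) carbon.
The molecule carries 2 separate instances of a hydroxyl group (-OH) meeting every constraint; each maps to a distinct set of atoms, giving 2 matches.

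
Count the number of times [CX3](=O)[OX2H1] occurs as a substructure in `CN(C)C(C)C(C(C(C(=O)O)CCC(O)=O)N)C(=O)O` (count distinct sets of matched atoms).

3

[CX3](=O)[OX2H1] is the SMARTS for a carboxylic acid: an sp2 carbon double-bonded to O and single-bonded to an -OH oxygen.
The molecule carries 3 separate instances of a carboxylic acid group (-C(=O)OH) meeting every constraint; each maps to a distinct set of atoms, giving 3 matches.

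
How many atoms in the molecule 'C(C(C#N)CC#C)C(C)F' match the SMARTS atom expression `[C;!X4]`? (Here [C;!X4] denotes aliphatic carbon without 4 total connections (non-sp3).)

The query [C;!X4] means: aliphatic carbon that does not have four total connections.
Check the 10 heavy atoms by environment: 5× C (X4) → no; 1× F (X1) → no; 3× C (X2) → match; 1× N (X1) → no.
That gives 3 matching atoms.

3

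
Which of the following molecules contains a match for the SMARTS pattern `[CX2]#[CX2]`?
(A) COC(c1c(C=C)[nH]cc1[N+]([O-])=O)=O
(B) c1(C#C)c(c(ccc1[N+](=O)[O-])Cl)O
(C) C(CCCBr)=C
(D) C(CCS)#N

B

[CX2]#[CX2] describes a carbon-carbon triple bond (an alkyne).
(A) has a vinyl group (-CH=CH2) but the C=C is a double bond; both carbons are CX3, not CX2.
(B) contains an ethynyl group (-C#CH), which satisfies every atom and bond constraint.
(C) has a vinyl group (-CH=CH2) but the C=C is a double bond; both carbons are CX3, not CX2.
(D) has a nitrile (-C#N) but the triple bond is C#N, not C#C.
So the answer is (B).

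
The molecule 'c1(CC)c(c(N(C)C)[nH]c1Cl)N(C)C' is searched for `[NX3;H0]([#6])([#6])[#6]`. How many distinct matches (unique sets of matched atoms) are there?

[NX3;H0]([#6])([#6])[#6] is the SMARTS for a tertiary amine: a trivalent nitrogen with no H, bonded to three carbons.
The molecule carries 2 separate instances of a dimethylamino group (-N(CH3)2) meeting every constraint; each maps to a distinct set of atoms, giving 2 matches.

2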